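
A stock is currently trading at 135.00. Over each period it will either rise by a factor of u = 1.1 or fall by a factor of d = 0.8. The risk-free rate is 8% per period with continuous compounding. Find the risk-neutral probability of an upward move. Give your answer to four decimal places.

p = 0.9443

Risk-neutral probability p = (e^0.08 − 0.8)/(1.1 − 0.8) = 0.2833/0.3000 = 0.9443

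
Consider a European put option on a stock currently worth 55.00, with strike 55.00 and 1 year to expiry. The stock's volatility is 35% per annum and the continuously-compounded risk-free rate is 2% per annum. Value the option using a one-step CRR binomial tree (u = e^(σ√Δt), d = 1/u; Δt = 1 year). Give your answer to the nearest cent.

CRR parameters: u = e^(σ√Δt) = e^(0.35·√1) = 1.4191, d = 1/u = 0.7047
Per-period rate: rΔt = 0.02·1 = 0.02, so R = e^0.02 = 1.0202
Risk-neutral probability p = (e^0.02 − 0.7047)/(1.4191 − 0.7047) = 0.3155/0.7144 = 0.4417
Terminal stock prices: S_u = 78.05, S_d = 38.76
Terminal payoffs (K − S): max(-23.05, 0) = 0, max(16.24, 0) = 16.24
Node 0 (S = 55): V_0 = e^(−0.02)·[0.4417·0.0000 + 0.5583·16.2422] = 8.8891

8.89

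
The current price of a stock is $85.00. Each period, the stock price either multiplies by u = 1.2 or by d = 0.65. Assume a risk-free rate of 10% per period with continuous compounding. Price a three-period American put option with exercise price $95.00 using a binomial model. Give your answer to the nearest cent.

Risk-neutral probability p = (e^0.1 − 0.65)/(1.2 − 0.65) = 0.4552/0.5500 = 0.8276
Terminal stock prices: S_uuu = 146.9, S_uud = 79.56, S_udd = 43.1, S_ddd = 23.34
Terminal payoffs (K − S): max(-51.88, 0) = 0, max(15.44, 0) = 15.44, max(51.9, 0) = 51.9, max(71.66, 0) = 71.66
Node uu (S = 122.4): continuation = e^(−0.1)·[0.8276·0.0000 + 0.1724·15.4400] = 2.4088; exercise value = 0.0000 ≤ continuation, so V_uu = 2.4088
Node ud (S = 66.3): continuation = e^(−0.1)·[0.8276·15.4400 + 0.1724·51.9050] = 19.6596; exercise value = 28.7000 > continuation, so V_ud = 28.7000 (exercise)
Node dd (S = 35.91): continuation = e^(−0.1)·[0.8276·51.9050 + 0.1724·71.6569] = 50.0471; exercise value = 59.0875 > continuation, so V_dd = 59.0875 (exercise)
Node u (S = 102): continuation = e^(−0.1)·[0.8276·2.4088 + 0.1724·28.7000] = 6.2812; exercise value = 0.0000 ≤ continuation, so V_u = 6.2812
Node d (S = 55.25): continuation = e^(−0.1)·[0.8276·28.7000 + 0.1724·59.0875] = 30.7096; exercise value = 39.7500 > continuation, so V_d = 39.7500 (exercise)
Node 0 (S = 85): continuation = e^(−0.1)·[0.8276·6.2812 + 0.1724·39.7500] = 10.9049; exercise value = 10.0000 ≤ continuation, so V_0 = 10.9049

$10.90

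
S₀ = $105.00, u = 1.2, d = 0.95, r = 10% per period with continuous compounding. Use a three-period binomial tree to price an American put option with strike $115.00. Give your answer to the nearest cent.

$10.00

Risk-neutral probability p = (e^0.1 − 0.95)/(1.2 − 0.95) = 0.1552/0.2500 = 0.6207
Terminal stock prices: S_uuu = 181.4, S_uud = 143.6, S_udd = 113.7, S_ddd = 90.02
Terminal payoffs (K − S): max(-66.44, 0) = 0, max(-28.64, 0) = 0, max(1.285, 0) = 1.285, max(24.98, 0) = 24.98
Node uu (S = 151.2): continuation = e^(−0.1)·[0.6207·0.0000 + 0.3793·0.0000] = 0.0000; exercise value = 0.0000 ≤ continuation, so V_uu = 0.0000
Node ud (S = 119.7): continuation = e^(−0.1)·[0.6207·0.0000 + 0.3793·1.2850] = 0.4410; exercise value = 0.0000 ≤ continuation, so V_ud = 0.4410
Node dd (S = 94.76): continuation = e^(−0.1)·[0.6207·1.2850 + 0.3793·24.9756] = 9.2938; exercise value = 20.2375 > continuation, so V_dd = 20.2375 (exercise)
Node u (S = 126): continuation = e^(−0.1)·[0.6207·0.0000 + 0.3793·0.4410] = 0.1514; exercise value = 0.0000 ≤ continuation, so V_u = 0.1514
Node d (S = 99.75): continuation = e^(−0.1)·[0.6207·0.4410 + 0.3793·20.2375] = 7.1936; exercise value = 15.2500 > continuation, so V_d = 15.2500 (exercise)
Node 0 (S = 105): continuation = e^(−0.1)·[0.6207·0.1514 + 0.3793·15.2500] = 5.3191; exercise value = 10.0000 > continuation, so V_0 = 10.0000 (exercise)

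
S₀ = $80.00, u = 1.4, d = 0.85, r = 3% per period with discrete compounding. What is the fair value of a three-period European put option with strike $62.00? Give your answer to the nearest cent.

$3.59

Risk-neutral probability p = (1 + 0.03 − 0.85)/(1.4 − 0.85) = 0.1800/0.5500 = 0.3273
Terminal stock prices: S_uuu = 219.5, S_uud = 133.3, S_udd = 80.92, S_ddd = 49.13
Terminal payoffs (K − S): max(-157.5, 0) = 0, max(-71.28, 0) = 0, max(-18.92, 0) = 0, max(12.87, 0) = 12.87
Node uu (S = 156.8): V_uu = 1/1.03·[0.3273·0.0000 + 0.6727·0.0000] = 0.0000
Node ud (S = 95.2): V_ud = 1/1.03·[0.3273·0.0000 + 0.6727·0.0000] = 0.0000
Node dd (S = 57.8): V_dd = 1/1.03·[0.3273·0.0000 + 0.6727·12.8700] = 8.4058
Node u (S = 112): V_u = 1/1.03·[0.3273·0.0000 + 0.6727·0.0000] = 0.0000
Node d (S = 68): V_d = 1/1.03·[0.3273·0.0000 + 0.6727·8.4058] = 5.4901
Node 0 (S = 80): V_0 = 1/1.03·[0.3273·0.0000 + 0.6727·5.4901] = 3.5858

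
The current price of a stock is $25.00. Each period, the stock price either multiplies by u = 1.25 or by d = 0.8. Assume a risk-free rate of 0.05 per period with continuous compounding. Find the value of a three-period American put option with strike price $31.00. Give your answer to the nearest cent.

$6.00

Risk-neutral probability p = (e^0.05 − 0.8)/(1.25 − 0.8) = 0.2513/0.4500 = 0.5584
Terminal stock prices: S_uuu = 48.83, S_uud = 31.25, S_udd = 20, S_ddd = 12.8
Terminal payoffs (K − S): max(-17.83, 0) = 0, max(-0.25, 0) = 0, max(11, 0) = 11, max(18.2, 0) = 18.2
Node uu (S = 39.06): continuation = e^(−0.05)·[0.5584·0.0000 + 0.4416·0.0000] = 0.0000; exercise value = 0.0000 ≤ continuation, so V_uu = 0.0000
Node ud (S = 25): continuation = e^(−0.05)·[0.5584·0.0000 + 0.4416·11.0000] = 4.6209; exercise value = 6.0000 > continuation, so V_ud = 6.0000 (exercise)
Node dd (S = 16): continuation = e^(−0.05)·[0.5584·11.0000 + 0.4416·18.2000] = 13.4881; exercise value = 15.0000 > continuation, so V_dd = 15.0000 (exercise)
Node u (S = 31.25): continuation = e^(−0.05)·[0.5584·0.0000 + 0.4416·6.0000] = 2.5205; exercise value = 0.0000 ≤ continuation, so V_u = 2.5205
Node d (S = 20): continuation = e^(−0.05)·[0.5584·6.0000 + 0.4416·15.0000] = 9.4881; exercise value = 11.0000 > continuation, so V_d = 11.0000 (exercise)
Node 0 (S = 25): continuation = e^(−0.05)·[0.5584·2.5205 + 0.4416·11.0000] = 5.9597; exercise value = 6.0000 > continuation, so V_0 = 6.0000 (exercise)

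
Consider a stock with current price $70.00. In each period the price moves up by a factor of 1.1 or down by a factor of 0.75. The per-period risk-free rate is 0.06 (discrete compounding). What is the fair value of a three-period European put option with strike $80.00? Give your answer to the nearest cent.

Risk-neutral probability p = (1 + 0.06 − 0.75)/(1.1 − 0.75) = 0.3100/0.3500 = 0.8857
Terminal stock prices: S_uuu = 93.17, S_uud = 63.53, S_udd = 43.31, S_ddd = 29.53
Terminal payoffs (K − S): max(-13.17, 0) = 0, max(16.47, 0) = 16.47, max(36.69, 0) = 36.69, max(50.47, 0) = 50.47
Node uu (S = 84.7): V_uu = 1/1.06·[0.8857·0.0000 + 0.1143·16.4750] = 1.7763
Node ud (S = 57.75): V_ud = 1/1.06·[0.8857·16.4750 + 0.1143·36.6875] = 17.7217
Node dd (S = 39.38): V_dd = 1/1.06·[0.8857·36.6875 + 0.1143·50.4688] = 36.0967
Node u (S = 77): V_u = 1/1.06·[0.8857·1.7763 + 0.1143·17.7217] = 3.3949
Node d (S = 52.5): V_d = 1/1.06·[0.8857·17.7217 + 0.1143·36.0967] = 18.6997
Node 0 (S = 70): V_0 = 1/1.06·[0.8857·3.3949 + 0.1143·18.6997] = 4.8529

$4.85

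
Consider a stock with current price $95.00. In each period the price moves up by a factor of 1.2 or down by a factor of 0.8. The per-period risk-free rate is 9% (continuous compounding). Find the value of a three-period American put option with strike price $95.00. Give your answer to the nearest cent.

Risk-neutral probability p = (e^0.09 − 0.8)/(1.2 − 0.8) = 0.2942/0.4000 = 0.7354
Terminal stock prices: S_uuu = 164.2, S_uud = 109.4, S_udd = 72.96, S_ddd = 48.64
Terminal payoffs (K − S): max(-69.16, 0) = 0, max(-14.44, 0) = 0, max(22.04, 0) = 22.04, max(46.36, 0) = 46.36
Node uu (S = 136.8): continuation = e^(−0.09)·[0.7354·0.0000 + 0.2646·0.0000] = 0.0000; exercise value = 0.0000 ≤ continuation, so V_uu = 0.0000
Node ud (S = 91.2): continuation = e^(−0.09)·[0.7354·0.0000 + 0.2646·22.0400] = 5.3291; exercise value = 3.8000 ≤ continuation, so V_ud = 5.3291
Node dd (S = 60.8): continuation = e^(−0.09)·[0.7354·22.0400 + 0.2646·46.3600] = 26.0235; exercise value = 34.2000 > continuation, so V_dd = 34.2000 (exercise)
Node u (S = 114): continuation = e^(−0.09)·[0.7354·0.0000 + 0.2646·5.3291] = 1.2885; exercise value = 0.0000 ≤ continuation, so V_u = 1.2885
Node d (S = 76): continuation = e^(−0.09)·[0.7354·5.3291 + 0.2646·34.2000] = 11.8512; exercise value = 19.0000 > continuation, so V_d = 19.0000 (exercise)
Node 0 (S = 95): continuation = e^(−0.09)·[0.7354·1.2885 + 0.2646·19.0000] = 5.4602; exercise value = 0.0000 ≤ continuation, so V_0 = 5.4602

$5.46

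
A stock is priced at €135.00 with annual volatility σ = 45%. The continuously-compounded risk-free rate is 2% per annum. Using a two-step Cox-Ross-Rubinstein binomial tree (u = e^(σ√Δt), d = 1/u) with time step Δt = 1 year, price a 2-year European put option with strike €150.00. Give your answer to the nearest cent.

€38.67

CRR parameters: u = e^(σ√Δt) = e^(0.45·√1) = 1.5683, d = 1/u = 0.6376
Per-period rate: rΔt = 0.02·1 = 0.02, so R = e^0.02 = 1.0202
Risk-neutral probability p = (e^0.02 − 0.6376)/(1.5683 − 0.6376) = 0.3826/0.9307 = 0.4111
Terminal stock prices: S_uu = 332, S_ud = 135, S_dd = 54.89
Terminal payoffs (K − S): max(-182, 0) = 0, max(15, 0) = 15, max(95.11, 0) = 95.11
Node u (S = 211.7): V_u = e^(−0.02)·[0.4111·0.0000 + 0.5889·15.0000] = 8.6591
Node d (S = 86.08): V_d = e^(−0.02)·[0.4111·15.0000 + 0.5889·95.1131] = 60.9500
Node 0 (S = 135): V_0 = e^(−0.02)·[0.4111·8.6591 + 0.5889·60.9500] = 38.6737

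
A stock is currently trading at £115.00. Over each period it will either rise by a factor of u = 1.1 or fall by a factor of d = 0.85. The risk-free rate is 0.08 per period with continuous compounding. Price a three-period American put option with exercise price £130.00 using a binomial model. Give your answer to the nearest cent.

£15.00

Risk-neutral probability p = (e^0.08 − 0.85)/(1.1 − 0.85) = 0.2333/0.2500 = 0.9331
Terminal stock prices: S_uuu = 153.1, S_uud = 118.3, S_udd = 91.4, S_ddd = 70.62
Terminal payoffs (K − S): max(-23.07, 0) = 0, max(11.72, 0) = 11.72, max(38.6, 0) = 38.6, max(59.38, 0) = 59.38
Node uu (S = 139.2): continuation = e^(−0.08)·[0.9331·0.0000 + 0.0669·11.7225] = 0.7234; exercise value = 0.0000 ≤ continuation, so V_uu = 0.7234
Node ud (S = 107.5): continuation = e^(−0.08)·[0.9331·11.7225 + 0.0669·38.6038] = 12.4801; exercise value = 22.4750 > continuation, so V_ud = 22.4750 (exercise)
Node dd (S = 83.09): continuation = e^(−0.08)·[0.9331·38.6038 + 0.0669·59.3756] = 36.9176; exercise value = 46.9125 > continuation, so V_dd = 46.9125 (exercise)
Node u (S = 126.5): continuation = e^(−0.08)·[0.9331·0.7234 + 0.0669·22.4750] = 2.0101; exercise value = 3.5000 > continuation, so V_u = 3.5000 (exercise)
Node d (S = 97.75): continuation = e^(−0.08)·[0.9331·22.4750 + 0.0669·46.9125] = 22.2551; exercise value = 32.2500 > continuation, so V_d = 32.2500 (exercise)
Node 0 (S = 115): continuation = e^(−0.08)·[0.9331·3.5000 + 0.0669·32.2500] = 5.0051; exercise value = 15.0000 > continuation, so V_0 = 15.0000 (exercise)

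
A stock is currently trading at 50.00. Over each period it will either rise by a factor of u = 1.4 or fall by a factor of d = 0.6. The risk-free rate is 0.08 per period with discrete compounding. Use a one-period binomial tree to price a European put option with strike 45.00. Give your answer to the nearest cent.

5.56

Risk-neutral probability p = (1 + 0.08 − 0.6)/(1.4 − 0.6) = 0.4800/0.8000 = 0.6000
Terminal stock prices: S_u = 70, S_d = 30
Terminal payoffs (K − S): max(-25, 0) = 0, max(15, 0) = 15
Node 0 (S = 50): V_0 = 1/1.08·[0.6000·0.0000 + 0.4000·15.0000] = 5.5556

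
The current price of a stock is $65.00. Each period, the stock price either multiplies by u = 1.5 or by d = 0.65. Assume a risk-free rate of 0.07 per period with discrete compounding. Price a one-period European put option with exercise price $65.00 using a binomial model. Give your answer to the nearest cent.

$10.76

Risk-neutral probability p = (1 + 0.07 − 0.65)/(1.5 − 0.65) = 0.4200/0.8500 = 0.4941
Terminal stock prices: S_u = 97.5, S_d = 42.25
Terminal payoffs (K − S): max(-32.5, 0) = 0, max(22.75, 0) = 22.75
Node 0 (S = 65): V_0 = 1/1.07·[0.4941·0.0000 + 0.5059·22.7500] = 10.7559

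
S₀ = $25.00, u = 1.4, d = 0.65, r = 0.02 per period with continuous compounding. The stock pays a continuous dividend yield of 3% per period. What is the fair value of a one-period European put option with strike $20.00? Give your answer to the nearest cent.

Per-period risk-free factor R = e^0.02 = 1.0202; dividend-adjusted growth = e^(0.02−0.03) = 0.9900.
Risk-neutral probability p = (0.9900 − 0.65)/(1.4 − 0.65) = 0.3400/0.7500 = 0.4534
Terminal stock prices: S_u = 35, S_d = 16.25
Terminal payoffs (K − S): max(-15, 0) = 0, max(3.75, 0) = 3.75
Node 0 (S = 25): V_0 = e^(−0.02)·[0.4534·0.0000 + 0.5466·3.7500] = 2.0092

$2.01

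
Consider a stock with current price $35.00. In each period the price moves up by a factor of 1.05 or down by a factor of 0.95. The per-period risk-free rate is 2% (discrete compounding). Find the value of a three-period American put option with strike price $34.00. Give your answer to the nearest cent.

Risk-neutral probability p = (1 + 0.02 − 0.95)/(1.05 − 0.95) = 0.0700/0.1000 = 0.7000
Terminal stock prices: S_uuu = 40.52, S_uud = 36.66, S_udd = 33.17, S_ddd = 30.01
Terminal payoffs (K − S): max(-6.517, 0) = 0, max(-2.658, 0) = 0, max(0.8331, 0) = 0.8331, max(3.992, 0) = 3.992
Node uu (S = 38.59): continuation = 1/1.02·[0.7000·0.0000 + 0.3000·0.0000] = 0.0000; exercise value = 0.0000 ≤ continuation, so V_uu = 0.0000
Node ud (S = 34.91): continuation = 1/1.02·[0.7000·0.0000 + 0.3000·0.8331] = 0.2450; exercise value = 0.0000 ≤ continuation, so V_ud = 0.2450
Node dd (S = 31.59): continuation = 1/1.02·[0.7000·0.8331 + 0.3000·3.9919] = 1.7458; exercise value = 2.4125 > continuation, so V_dd = 2.4125 (exercise)
Node u (S = 36.75): continuation = 1/1.02·[0.7000·0.0000 + 0.3000·0.2450] = 0.0721; exercise value = 0.0000 ≤ continuation, so V_u = 0.0721
Node d (S = 33.25): continuation = 1/1.02·[0.7000·0.2450 + 0.3000·2.4125] = 0.8777; exercise value = 0.7500 ≤ continuation, so V_d = 0.8777
Node 0 (S = 35): continuation = 1/1.02·[0.7000·0.0721 + 0.3000·0.8777] = 0.3076; exercise value = 0.0000 ≤ continuation, so V_0 = 0.3076

$0.31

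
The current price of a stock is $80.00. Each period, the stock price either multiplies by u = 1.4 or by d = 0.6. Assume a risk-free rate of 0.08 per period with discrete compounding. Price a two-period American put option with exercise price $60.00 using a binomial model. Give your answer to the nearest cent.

Risk-neutral probability p = (1 + 0.08 − 0.6)/(1.4 − 0.6) = 0.4800/0.8000 = 0.6000
Terminal stock prices: S_uu = 156.8, S_ud = 67.2, S_dd = 28.8
Terminal payoffs (K − S): max(-96.8, 0) = 0, max(-7.2, 0) = 0, max(31.2, 0) = 31.2
Node u (S = 112): continuation = 1/1.08·[0.6000·0.0000 + 0.4000·0.0000] = 0.0000; exercise value = 0.0000 ≤ continuation, so V_u = 0.0000
Node d (S = 48): continuation = 1/1.08·[0.6000·0.0000 + 0.4000·31.2000] = 11.5556; exercise value = 12.0000 > continuation, so V_d = 12.0000 (exercise)
Node 0 (S = 80): continuation = 1/1.08·[0.6000·0.0000 + 0.4000·12.0000] = 4.4444; exercise value = 0.0000 ≤ continuation, so V_0 = 4.4444

$4.44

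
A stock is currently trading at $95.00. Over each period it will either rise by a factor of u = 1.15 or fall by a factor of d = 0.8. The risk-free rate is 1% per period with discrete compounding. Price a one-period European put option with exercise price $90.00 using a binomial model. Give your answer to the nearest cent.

$5.54

Risk-neutral probability p = (1 + 0.01 − 0.8)/(1.15 − 0.8) = 0.2100/0.3500 = 0.6000
Terminal stock prices: S_u = 109.2, S_d = 76
Terminal payoffs (K − S): max(-19.25, 0) = 0, max(14, 0) = 14
Node 0 (S = 95): V_0 = 1/1.01·[0.6000·0.0000 + 0.4000·14.0000] = 5.5446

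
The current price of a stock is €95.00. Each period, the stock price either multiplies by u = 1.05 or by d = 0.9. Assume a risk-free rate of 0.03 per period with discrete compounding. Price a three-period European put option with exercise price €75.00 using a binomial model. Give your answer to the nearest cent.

€0.01

Risk-neutral probability p = (1 + 0.03 − 0.9)/(1.05 − 0.9) = 0.1300/0.1500 = 0.8667
Terminal stock prices: S_uuu = 110, S_uud = 94.26, S_udd = 80.8, S_ddd = 69.26
Terminal payoffs (K − S): max(-34.97, 0) = 0, max(-19.26, 0) = 0, max(-5.797, 0) = 0, max(5.745, 0) = 5.745
Node uu (S = 104.7): V_uu = 1/1.03·[0.8667·0.0000 + 0.1333·0.0000] = 0.0000
Node ud (S = 89.78): V_ud = 1/1.03·[0.8667·0.0000 + 0.1333·0.0000] = 0.0000
Node dd (S = 76.95): V_dd = 1/1.03·[0.8667·0.0000 + 0.1333·5.7450] = 0.7437
Node u (S = 99.75): V_u = 1/1.03·[0.8667·0.0000 + 0.1333·0.0000] = 0.0000
Node d (S = 85.5): V_d = 1/1.03·[0.8667·0.0000 + 0.1333·0.7437] = 0.0963
Node 0 (S = 95): V_0 = 1/1.03·[0.8667·0.0000 + 0.1333·0.0963] = 0.0125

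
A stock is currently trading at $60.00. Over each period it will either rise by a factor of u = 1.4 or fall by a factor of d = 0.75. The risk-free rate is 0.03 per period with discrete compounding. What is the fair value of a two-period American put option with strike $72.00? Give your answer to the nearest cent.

$17.00

Risk-neutral probability p = (1 + 0.03 − 0.75)/(1.4 − 0.75) = 0.2800/0.6500 = 0.4308
Terminal stock prices: S_uu = 117.6, S_ud = 63, S_dd = 33.75
Terminal payoffs (K − S): max(-45.6, 0) = 0, max(9, 0) = 9, max(38.25, 0) = 38.25
Node u (S = 84): continuation = 1/1.03·[0.4308·0.0000 + 0.5692·9.0000] = 4.9739; exercise value = 0.0000 ≤ continuation, so V_u = 4.9739
Node d (S = 45): continuation = 1/1.03·[0.4308·9.0000 + 0.5692·38.2500] = 24.9029; exercise value = 27.0000 > continuation, so V_d = 27.0000 (exercise)
Node 0 (S = 60): continuation = 1/1.03·[0.4308·4.9739 + 0.5692·27.0000] = 17.0018; exercise value = 12.0000 ≤ continuation, so V_0 = 17.0018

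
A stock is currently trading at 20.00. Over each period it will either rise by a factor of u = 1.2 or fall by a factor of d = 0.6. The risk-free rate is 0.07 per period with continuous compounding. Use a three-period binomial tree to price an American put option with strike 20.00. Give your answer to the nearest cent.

Risk-neutral probability p = (e^0.07 − 0.6)/(1.2 − 0.6) = 0.4725/0.6000 = 0.7875
Terminal stock prices: S_uuu = 34.56, S_uud = 17.28, S_udd = 8.64, S_ddd = 4.32
Terminal payoffs (K − S): max(-14.56, 0) = 0, max(2.72, 0) = 2.72, max(11.36, 0) = 11.36, max(15.68, 0) = 15.68
Node uu (S = 28.8): continuation = e^(−0.07)·[0.7875·0.0000 + 0.2125·2.7200] = 0.5389; exercise value = 0.0000 ≤ continuation, so V_uu = 0.5389
Node ud (S = 14.4): continuation = e^(−0.07)·[0.7875·2.7200 + 0.2125·11.3600] = 4.2479; exercise value = 5.6000 > continuation, so V_ud = 5.6000 (exercise)
Node dd (S = 7.2): continuation = e^(−0.07)·[0.7875·11.3600 + 0.2125·15.6800] = 11.4479; exercise value = 12.8000 > continuation, so V_dd = 12.8000 (exercise)
Node u (S = 24): continuation = e^(−0.07)·[0.7875·0.5389 + 0.2125·5.6000] = 1.5052; exercise value = 0.0000 ≤ continuation, so V_u = 1.5052
Node d (S = 12): continuation = e^(−0.07)·[0.7875·5.6000 + 0.2125·12.8000] = 6.6479; exercise value = 8.0000 > continuation, so V_d = 8.0000 (exercise)
Node 0 (S = 20): continuation = e^(−0.07)·[0.7875·1.5052 + 0.2125·8.0000] = 2.6902; exercise value = 0.0000 ≤ continuation, so V_0 = 2.6902

2.69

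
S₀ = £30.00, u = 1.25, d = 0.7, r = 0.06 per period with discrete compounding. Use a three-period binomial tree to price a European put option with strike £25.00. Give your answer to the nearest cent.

£1.81

Risk-neutral probability p = (1 + 0.06 − 0.7)/(1.25 − 0.7) = 0.3600/0.5500 = 0.6545
Terminal stock prices: S_uuu = 58.59, S_uud = 32.81, S_udd = 18.37, S_ddd = 10.29
Terminal payoffs (K − S): max(-33.59, 0) = 0, max(-7.812, 0) = 0, max(6.625, 0) = 6.625, max(14.71, 0) = 14.71
Node uu (S = 46.88): V_uu = 1/1.06·[0.6545·0.0000 + 0.3455·0.0000] = 0.0000
Node ud (S = 26.25): V_ud = 1/1.06·[0.6545·0.0000 + 0.3455·6.6250] = 2.1591
Node dd (S = 14.7): V_dd = 1/1.06·[0.6545·6.6250 + 0.3455·14.7100] = 8.8849
Node u (S = 37.5): V_u = 1/1.06·[0.6545·0.0000 + 0.3455·2.1591] = 0.7036
Node d (S = 21): V_d = 1/1.06·[0.6545·2.1591 + 0.3455·8.8849] = 4.2288
Node 0 (S = 30): V_0 = 1/1.06·[0.6545·0.7036 + 0.3455·4.2288] = 1.8127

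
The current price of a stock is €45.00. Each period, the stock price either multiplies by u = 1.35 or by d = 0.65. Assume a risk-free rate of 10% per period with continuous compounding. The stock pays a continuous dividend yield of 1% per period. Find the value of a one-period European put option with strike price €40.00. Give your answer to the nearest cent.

€3.55

Per-period risk-free factor R = e^0.1 = 1.1052; dividend-adjusted growth = e^(0.1−0.01) = 1.0942.
Risk-neutral probability p = (1.0942 − 0.65)/(1.35 − 0.65) = 0.4442/0.7000 = 0.6345
Terminal stock prices: S_u = 60.75, S_d = 29.25
Terminal payoffs (K − S): max(-20.75, 0) = 0, max(10.75, 0) = 10.75
Node 0 (S = 45): V_0 = e^(−0.1)·[0.6345·0.0000 + 0.3655·10.7500] = 3.5549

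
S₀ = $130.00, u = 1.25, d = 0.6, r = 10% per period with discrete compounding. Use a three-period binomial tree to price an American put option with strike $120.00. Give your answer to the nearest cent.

$12.11

Risk-neutral probability p = (1 + 0.1 − 0.6)/(1.25 − 0.6) = 0.5000/0.6500 = 0.7692
Terminal stock prices: S_uuu = 253.9, S_uud = 121.9, S_udd = 58.5, S_ddd = 28.08
Terminal payoffs (K − S): max(-133.9, 0) = 0, max(-1.875, 0) = 0, max(61.5, 0) = 61.5, max(91.92, 0) = 91.92
Node uu (S = 203.1): continuation = 1/1.1·[0.7692·0.0000 + 0.2308·0.0000] = 0.0000; exercise value = 0.0000 ≤ continuation, so V_uu = 0.0000
Node ud (S = 97.5): continuation = 1/1.1·[0.7692·0.0000 + 0.2308·61.5000] = 12.9021; exercise value = 22.5000 > continuation, so V_ud = 22.5000 (exercise)
Node dd (S = 46.8): continuation = 1/1.1·[0.7692·61.5000 + 0.2308·91.9200] = 62.2909; exercise value = 73.2000 > continuation, so V_dd = 73.2000 (exercise)
Node u (S = 162.5): continuation = 1/1.1·[0.7692·0.0000 + 0.2308·22.5000] = 4.7203; exercise value = 0.0000 ≤ continuation, so V_u = 4.7203
Node d (S = 78): continuation = 1/1.1·[0.7692·22.5000 + 0.2308·73.2000] = 31.0909; exercise value = 42.0000 > continuation, so V_d = 42.0000 (exercise)
Node 0 (S = 130): continuation = 1/1.1·[0.7692·4.7203 + 0.2308·42.0000] = 12.1121; exercise value = 0.0000 ≤ continuation, so V_0 = 12.1121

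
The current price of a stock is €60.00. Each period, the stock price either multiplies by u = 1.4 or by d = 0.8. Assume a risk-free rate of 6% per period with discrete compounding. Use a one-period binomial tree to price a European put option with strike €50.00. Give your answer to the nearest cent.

€1.07

Risk-neutral probability p = (1 + 0.06 − 0.8)/(1.4 − 0.8) = 0.2600/0.6000 = 0.4333
Terminal stock prices: S_u = 84, S_d = 48
Terminal payoffs (K − S): max(-34, 0) = 0, max(2, 0) = 2
Node 0 (S = 60): V_0 = 1/1.06·[0.4333·0.0000 + 0.5667·2.0000] = 1.0692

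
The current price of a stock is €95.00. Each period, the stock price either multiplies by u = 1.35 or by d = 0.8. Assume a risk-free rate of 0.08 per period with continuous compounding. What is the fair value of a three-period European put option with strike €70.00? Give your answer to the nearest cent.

€1.92

Risk-neutral probability p = (e^0.08 − 0.8)/(1.35 − 0.8) = 0.2833/0.5500 = 0.5151
Terminal stock prices: S_uuu = 233.7, S_uud = 138.5, S_udd = 82.08, S_ddd = 48.64
Terminal payoffs (K − S): max(-163.7, 0) = 0, max(-68.51, 0) = 0, max(-12.08, 0) = 0, max(21.36, 0) = 21.36
Node uu (S = 173.1): V_uu = e^(−0.08)·[0.5151·0.0000 + 0.4849·0.0000] = 0.0000
Node ud (S = 102.6): V_ud = e^(−0.08)·[0.5151·0.0000 + 0.4849·0.0000] = 0.0000
Node dd (S = 60.8): V_dd = e^(−0.08)·[0.5151·0.0000 + 0.4849·21.3600] = 9.5618
Node u (S = 128.2): V_u = e^(−0.08)·[0.5151·0.0000 + 0.4849·0.0000] = 0.0000
Node d (S = 76): V_d = e^(−0.08)·[0.5151·0.0000 + 0.4849·9.5618] = 4.2803
Node 0 (S = 95): V_0 = e^(−0.08)·[0.5151·0.0000 + 0.4849·4.2803] = 1.9161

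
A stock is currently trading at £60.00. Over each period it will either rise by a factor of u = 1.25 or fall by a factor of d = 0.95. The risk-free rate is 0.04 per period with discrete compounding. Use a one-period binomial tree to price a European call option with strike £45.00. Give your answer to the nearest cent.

Risk-neutral probability p = (1 + 0.04 − 0.95)/(1.25 − 0.95) = 0.0900/0.3000 = 0.3000
Terminal stock prices: S_u = 75, S_d = 57
Terminal payoffs (S − K): max(30, 0) = 30, max(12, 0) = 12
Node 0 (S = 60): V_0 = 1/1.04·[0.3000·30.0000 + 0.7000·12.0000] = 16.7308

£16.73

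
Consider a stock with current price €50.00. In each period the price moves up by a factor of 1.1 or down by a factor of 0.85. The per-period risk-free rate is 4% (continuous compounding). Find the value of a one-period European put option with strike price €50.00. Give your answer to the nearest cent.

Risk-neutral probability p = (e^0.04 − 0.85)/(1.1 − 0.85) = 0.1908/0.2500 = 0.7632
Terminal stock prices: S_u = 55, S_d = 42.5
Terminal payoffs (K − S): max(-5, 0) = 0, max(7.5, 0) = 7.5
Node 0 (S = 50): V_0 = e^(−0.04)·[0.7632·0.0000 + 0.2368·7.5000] = 1.7061

€1.71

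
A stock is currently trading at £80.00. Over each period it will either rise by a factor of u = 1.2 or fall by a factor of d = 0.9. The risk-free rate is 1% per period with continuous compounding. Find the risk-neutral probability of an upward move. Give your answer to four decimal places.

p = 0.3668

Risk-neutral probability p = (e^0.01 − 0.9)/(1.2 − 0.9) = 0.1101/0.3000 = 0.3668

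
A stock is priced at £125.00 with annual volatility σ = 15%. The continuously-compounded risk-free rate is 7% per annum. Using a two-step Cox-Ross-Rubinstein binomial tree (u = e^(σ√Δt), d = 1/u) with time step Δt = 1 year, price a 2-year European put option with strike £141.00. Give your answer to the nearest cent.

£9.51

CRR parameters: u = e^(σ√Δt) = e^(0.15·√1) = 1.1618, d = 1/u = 0.8607
Per-period rate: rΔt = 0.07·1 = 0.07, so R = e^0.07 = 1.0725
Risk-neutral probability p = (e^0.07 − 0.8607)/(1.1618 − 0.8607) = 0.2118/0.3011 = 0.7034
Terminal stock prices: S_uu = 168.7, S_ud = 125, S_dd = 92.6
Terminal payoffs (K − S): max(-27.73, 0) = 0, max(16, 0) = 16, max(48.4, 0) = 48.4
Node u (S = 145.2): V_u = e^(−0.07)·[0.7034·0.0000 + 0.2966·16.0000] = 4.4254
Node d (S = 107.6): V_d = e^(−0.07)·[0.7034·16.0000 + 0.2966·48.3977] = 23.8790
Node 0 (S = 125): V_0 = e^(−0.07)·[0.7034·4.4254 + 0.2966·23.8790] = 9.5068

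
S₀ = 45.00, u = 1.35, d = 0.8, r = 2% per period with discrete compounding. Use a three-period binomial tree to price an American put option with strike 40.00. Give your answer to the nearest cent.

4.18

Risk-neutral probability p = (1 + 0.02 − 0.8)/(1.35 − 0.8) = 0.2200/0.5500 = 0.4000
Terminal stock prices: S_uuu = 110.7, S_uud = 65.61, S_udd = 38.88, S_ddd = 23.04
Terminal payoffs (K − S): max(-70.72, 0) = 0, max(-25.61, 0) = 0, max(1.12, 0) = 1.12, max(16.96, 0) = 16.96
Node uu (S = 82.01): continuation = 1/1.02·[0.4000·0.0000 + 0.6000·0.0000] = 0.0000; exercise value = 0.0000 ≤ continuation, so V_uu = 0.0000
Node ud (S = 48.6): continuation = 1/1.02·[0.4000·0.0000 + 0.6000·1.1200] = 0.6588; exercise value = 0.0000 ≤ continuation, so V_ud = 0.6588
Node dd (S = 28.8): continuation = 1/1.02·[0.4000·1.1200 + 0.6000·16.9600] = 10.4157; exercise value = 11.2000 > continuation, so V_dd = 11.2000 (exercise)
Node u (S = 60.75): continuation = 1/1.02·[0.4000·0.0000 + 0.6000·0.6588] = 0.3875; exercise value = 0.0000 ≤ continuation, so V_u = 0.3875
Node d (S = 36): continuation = 1/1.02·[0.4000·0.6588 + 0.6000·11.2000] = 6.8466; exercise value = 4.0000 ≤ continuation, so V_d = 6.8466
Node 0 (S = 45): continuation = 1/1.02·[0.4000·0.3875 + 0.6000·6.8466] = 4.1794; exercise value = 0.0000 ≤ continuation, so V_0 = 4.1794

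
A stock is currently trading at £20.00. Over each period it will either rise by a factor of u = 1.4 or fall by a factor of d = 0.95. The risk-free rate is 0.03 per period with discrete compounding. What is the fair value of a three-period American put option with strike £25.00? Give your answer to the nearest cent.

Risk-neutral probability p = (1 + 0.03 − 0.95)/(1.4 − 0.95) = 0.0800/0.4500 = 0.1778
Terminal stock prices: S_uuu = 54.88, S_uud = 37.24, S_udd = 25.27, S_ddd = 17.15
Terminal payoffs (K − S): max(-29.88, 0) = 0, max(-12.24, 0) = 0, max(-0.27, 0) = 0, max(7.853, 0) = 7.853
Node uu (S = 39.2): continuation = 1/1.03·[0.1778·0.0000 + 0.8222·0.0000] = 0.0000; exercise value = 0.0000 ≤ continuation, so V_uu = 0.0000
Node ud (S = 26.6): continuation = 1/1.03·[0.1778·0.0000 + 0.8222·0.0000] = 0.0000; exercise value = 0.0000 ≤ continuation, so V_ud = 0.0000
Node dd (S = 18.05): continuation = 1/1.03·[0.1778·0.0000 + 0.8222·7.8525] = 6.2684; exercise value = 6.9500 > continuation, so V_dd = 6.9500 (exercise)
Node u (S = 28): continuation = 1/1.03·[0.1778·0.0000 + 0.8222·0.0000] = 0.0000; exercise value = 0.0000 ≤ continuation, so V_u = 0.0000
Node d (S = 19): continuation = 1/1.03·[0.1778·0.0000 + 0.8222·6.9500] = 5.5480; exercise value = 6.0000 > continuation, so V_d = 6.0000 (exercise)
Node 0 (S = 20): continuation = 1/1.03·[0.1778·0.0000 + 0.8222·6.0000] = 4.7896; exercise value = 5.0000 > continuation, so V_0 = 5.0000 (exercise)

£5.00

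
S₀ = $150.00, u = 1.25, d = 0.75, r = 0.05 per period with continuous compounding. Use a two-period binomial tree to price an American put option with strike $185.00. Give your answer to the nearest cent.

Risk-neutral probability p = (e^0.05 − 0.75)/(1.25 − 0.75) = 0.3013/0.5000 = 0.6025
Terminal stock prices: S_uu = 234.4, S_ud = 140.6, S_dd = 84.38
Terminal payoffs (K − S): max(-49.38, 0) = 0, max(44.38, 0) = 44.38, max(100.6, 0) = 100.6
Node u (S = 187.5): continuation = e^(−0.05)·[0.6025·0.0000 + 0.3975·44.3750] = 16.7770; exercise value = 0.0000 ≤ continuation, so V_u = 16.7770
Node d (S = 112.5): continuation = e^(−0.05)·[0.6025·44.3750 + 0.3975·100.6250] = 63.4774; exercise value = 72.5000 > continuation, so V_d = 72.5000 (exercise)
Node 0 (S = 150): continuation = e^(−0.05)·[0.6025·16.7770 + 0.3975·72.5000] = 37.0262; exercise value = 35.0000 ≤ continuation, so V_0 = 37.0262

$37.03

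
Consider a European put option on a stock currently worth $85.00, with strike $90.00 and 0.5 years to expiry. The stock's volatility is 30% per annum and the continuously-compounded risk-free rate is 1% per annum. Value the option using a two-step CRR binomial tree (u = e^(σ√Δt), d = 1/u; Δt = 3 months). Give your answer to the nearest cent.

CRR parameters: u = e^(σ√Δt) = e^(0.3·√0.25) = 1.1618, d = 1/u = 0.8607
Per-period rate: rΔt = 0.01·0.25 = 0.0025, so R = e^0.0025 = 1.0025
Risk-neutral probability p = (e^0.0025 − 0.8607)/(1.1618 − 0.8607) = 0.1418/0.3011 = 0.4709
Terminal stock prices: S_uu = 114.7, S_ud = 85, S_dd = 62.97
Terminal payoffs (K − S): max(-24.74, 0) = 0, max(5, 0) = 5, max(27.03, 0) = 27.03
Node u (S = 98.76): V_u = e^(−0.0025)·[0.4709·0.0000 + 0.5291·5.0000] = 2.6390
Node d (S = 73.16): V_d = e^(−0.0025)·[0.4709·5.0000 + 0.5291·27.0305] = 16.6151
Node 0 (S = 85): V_0 = e^(−0.0025)·[0.4709·2.6390 + 0.5291·16.6151] = 10.0089

$10.01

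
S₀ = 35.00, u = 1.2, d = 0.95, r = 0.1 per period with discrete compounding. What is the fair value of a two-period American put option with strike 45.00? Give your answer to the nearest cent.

Risk-neutral probability p = (1 + 0.1 − 0.95)/(1.2 − 0.95) = 0.1500/0.2500 = 0.6000
Terminal stock prices: S_uu = 50.4, S_ud = 39.9, S_dd = 31.59
Terminal payoffs (K − S): max(-5.4, 0) = 0, max(5.1, 0) = 5.1, max(13.41, 0) = 13.41
Node u (S = 42): continuation = 1/1.1·[0.6000·0.0000 + 0.4000·5.1000] = 1.8545; exercise value = 3.0000 > continuation, so V_u = 3.0000 (exercise)
Node d (S = 33.25): continuation = 1/1.1·[0.6000·5.1000 + 0.4000·13.4125] = 7.6591; exercise value = 11.7500 > continuation, so V_d = 11.7500 (exercise)
Node 0 (S = 35): continuation = 1/1.1·[0.6000·3.0000 + 0.4000·11.7500] = 5.9091; exercise value = 10.0000 > continuation, so V_0 = 10.0000 (exercise)

10.00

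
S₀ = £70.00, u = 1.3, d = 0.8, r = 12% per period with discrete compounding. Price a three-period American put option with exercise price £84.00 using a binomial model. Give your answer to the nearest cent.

£14.00

Risk-neutral probability p = (1 + 0.12 − 0.8)/(1.3 − 0.8) = 0.3200/0.5000 = 0.6400
Terminal stock prices: S_uuu = 153.8, S_uud = 94.64, S_udd = 58.24, S_ddd = 35.84
Terminal payoffs (K − S): max(-69.79, 0) = 0, max(-10.64, 0) = 0, max(25.76, 0) = 25.76, max(48.16, 0) = 48.16
Node uu (S = 118.3): continuation = 1/1.12·[0.6400·0.0000 + 0.3600·0.0000] = 0.0000; exercise value = 0.0000 ≤ continuation, so V_uu = 0.0000
Node ud (S = 72.8): continuation = 1/1.12·[0.6400·0.0000 + 0.3600·25.7600] = 8.2800; exercise value = 11.2000 > continuation, so V_ud = 11.2000 (exercise)
Node dd (S = 44.8): continuation = 1/1.12·[0.6400·25.7600 + 0.3600·48.1600] = 30.2000; exercise value = 39.2000 > continuation, so V_dd = 39.2000 (exercise)
Node u (S = 91): continuation = 1/1.12·[0.6400·0.0000 + 0.3600·11.2000] = 3.6000; exercise value = 0.0000 ≤ continuation, so V_u = 3.6000
Node d (S = 56): continuation = 1/1.12·[0.6400·11.2000 + 0.3600·39.2000] = 19.0000; exercise value = 28.0000 > continuation, so V_d = 28.0000 (exercise)
Node 0 (S = 70): continuation = 1/1.12·[0.6400·3.6000 + 0.3600·28.0000] = 11.0571; exercise value = 14.0000 > continuation, so V_0 = 14.0000 (exercise)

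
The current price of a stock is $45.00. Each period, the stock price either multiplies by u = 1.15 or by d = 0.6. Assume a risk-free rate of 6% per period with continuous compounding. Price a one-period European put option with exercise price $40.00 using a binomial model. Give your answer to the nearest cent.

Risk-neutral probability p = (e^0.06 − 0.6)/(1.15 − 0.6) = 0.4618/0.5500 = 0.8397
Terminal stock prices: S_u = 51.75, S_d = 27
Terminal payoffs (K − S): max(-11.75, 0) = 0, max(13, 0) = 13
Node 0 (S = 45): V_0 = e^(−0.06)·[0.8397·0.0000 + 0.1603·13.0000] = 1.9625

$1.96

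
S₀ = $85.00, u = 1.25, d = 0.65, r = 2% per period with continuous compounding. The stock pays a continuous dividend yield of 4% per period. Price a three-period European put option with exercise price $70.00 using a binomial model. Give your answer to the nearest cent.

$11.89

Per-period risk-free factor R = e^0.02 = 1.0202; dividend-adjusted growth = e^(0.02−0.04) = 0.9802.
Risk-neutral probability p = (0.9802 − 0.65)/(1.25 − 0.65) = 0.3302/0.6000 = 0.5503
Terminal stock prices: S_uuu = 166, S_uud = 86.33, S_udd = 44.89, S_ddd = 23.34
Terminal payoffs (K − S): max(-96.02, 0) = 0, max(-16.33, 0) = 0, max(25.11, 0) = 25.11, max(46.66, 0) = 46.66
Node uu (S = 132.8): V_uu = e^(−0.02)·[0.5503·0.0000 + 0.4497·0.0000] = 0.0000
Node ud (S = 69.06): V_ud = e^(−0.02)·[0.5503·0.0000 + 0.4497·25.1094] = 11.0673
Node dd (S = 35.91): V_dd = e^(−0.02)·[0.5503·25.1094 + 0.4497·46.6569] = 34.1096
Node u (S = 106.2): V_u = e^(−0.02)·[0.5503·0.0000 + 0.4497·11.0673] = 4.8781
Node d (S = 55.25): V_d = e^(−0.02)·[0.5503·11.0673 + 0.4497·34.1096] = 21.0044
Node 0 (S = 85): V_0 = e^(−0.02)·[0.5503·4.8781 + 0.4497·21.0044] = 11.8894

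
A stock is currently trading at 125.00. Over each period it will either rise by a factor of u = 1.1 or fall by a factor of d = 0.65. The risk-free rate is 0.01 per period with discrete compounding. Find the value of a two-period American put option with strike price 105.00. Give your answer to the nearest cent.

7.15

Risk-neutral probability p = (1 + 0.01 − 0.65)/(1.1 − 0.65) = 0.3600/0.4500 = 0.8000
Terminal stock prices: S_uu = 151.3, S_ud = 89.38, S_dd = 52.81
Terminal payoffs (K − S): max(-46.25, 0) = 0, max(15.62, 0) = 15.62, max(52.19, 0) = 52.19
Node u (S = 137.5): continuation = 1/1.01·[0.8000·0.0000 + 0.2000·15.6250] = 3.0941; exercise value = 0.0000 ≤ continuation, so V_u = 3.0941
Node d (S = 81.25): continuation = 1/1.01·[0.8000·15.6250 + 0.2000·52.1875] = 22.7104; exercise value = 23.7500 > continuation, so V_d = 23.7500 (exercise)
Node 0 (S = 125): continuation = 1/1.01·[0.8000·3.0941 + 0.2000·23.7500] = 7.1537; exercise value = 0.0000 ≤ continuation, so V_0 = 7.1537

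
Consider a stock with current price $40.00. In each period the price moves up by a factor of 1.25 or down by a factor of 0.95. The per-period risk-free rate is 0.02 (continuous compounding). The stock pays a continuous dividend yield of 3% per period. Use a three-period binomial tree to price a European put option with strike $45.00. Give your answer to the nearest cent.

$6.56

Per-period risk-free factor R = e^0.02 = 1.0202; dividend-adjusted growth = e^(0.02−0.03) = 0.9900.
Risk-neutral probability p = (0.9900 − 0.95)/(1.25 − 0.95) = 0.0400/0.3000 = 0.1335
Terminal stock prices: S_uuu = 78.12, S_uud = 59.38, S_udd = 45.12, S_ddd = 34.29
Terminal payoffs (K − S): max(-33.12, 0) = 0, max(-14.38, 0) = 0, max(-0.125, 0) = 0, max(10.71, 0) = 10.71
Node uu (S = 62.5): V_uu = e^(−0.02)·[0.1335·0.0000 + 0.8665·0.0000] = 0.0000
Node ud (S = 47.5): V_ud = e^(−0.02)·[0.1335·0.0000 + 0.8665·0.0000] = 0.0000
Node dd (S = 36.1): V_dd = e^(−0.02)·[0.1335·0.0000 + 0.8665·10.7050] = 9.0922
Node u (S = 50): V_u = e^(−0.02)·[0.1335·0.0000 + 0.8665·0.0000] = 0.0000
Node d (S = 38): V_d = e^(−0.02)·[0.1335·0.0000 + 0.8665·9.0922] = 7.7224
Node 0 (S = 40): V_0 = e^(−0.02)·[0.1335·0.0000 + 0.8665·7.7224] = 6.5590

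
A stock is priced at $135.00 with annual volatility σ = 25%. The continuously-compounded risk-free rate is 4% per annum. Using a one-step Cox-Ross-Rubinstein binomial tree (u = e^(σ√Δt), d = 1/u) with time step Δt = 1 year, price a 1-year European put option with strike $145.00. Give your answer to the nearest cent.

$18.44

CRR parameters: u = e^(σ√Δt) = e^(0.25·√1) = 1.2840, d = 1/u = 0.7788
Per-period rate: rΔt = 0.04·1 = 0.04, so R = e^0.04 = 1.0408
Risk-neutral probability p = (e^0.04 − 0.7788)/(1.2840 − 0.7788) = 0.2620/0.5052 = 0.5186
Terminal stock prices: S_u = 173.3, S_d = 105.1
Terminal payoffs (K − S): max(-28.34, 0) = 0, max(39.86, 0) = 39.86
Node 0 (S = 135): V_0 = e^(−0.04)·[0.5186·0.0000 + 0.4814·39.8619] = 18.4370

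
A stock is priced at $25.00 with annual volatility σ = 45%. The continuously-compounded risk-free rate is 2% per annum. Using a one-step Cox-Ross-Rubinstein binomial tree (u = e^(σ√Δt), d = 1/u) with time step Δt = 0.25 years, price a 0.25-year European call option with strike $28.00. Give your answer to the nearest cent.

$1.50

CRR parameters: u = e^(σ√Δt) = e^(0.45·√0.25) = 1.2523, d = 1/u = 0.7985
Per-period rate: rΔt = 0.02·0.25 = 0.005, so R = e^0.005 = 1.0050
Risk-neutral probability p = (e^0.005 − 0.7985)/(1.2523 − 0.7985) = 0.2065/0.4538 = 0.4550
Terminal stock prices: S_u = 31.31, S_d = 19.96
Terminal payoffs (S − K): max(3.308, 0) = 3.308, max(-8.037, 0) = 0
Node 0 (S = 25): V_0 = e^(−0.005)·[0.4550·3.3081 + 0.5450·0.0000] = 1.4978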